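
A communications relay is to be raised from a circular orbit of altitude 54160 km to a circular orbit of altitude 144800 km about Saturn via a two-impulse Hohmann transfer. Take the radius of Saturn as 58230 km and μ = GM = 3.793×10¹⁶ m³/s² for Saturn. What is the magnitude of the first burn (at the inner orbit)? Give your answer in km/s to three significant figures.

r₁ = 58230 + 54160 = 112390 km = 1.1239×10⁸ m.
r₂ = 58230 + 144800 = 203030 km = 2.0303×10⁸ m.
Transfer ellipse a_t = (r₁ + r₂)/2 = 1.577×10⁸ m.
At r₁: circular v_c1 = √(μ/r₁) = 18370 m/s; transfer-perikrone v_p = √[μ(2/r₁ − 1/a_t)] = 20840 m/s.
Δv₁ = v_p − v_c1 = 2473 m/s.
= 2.473 km/s.

Δv ≈ 2.47 km/s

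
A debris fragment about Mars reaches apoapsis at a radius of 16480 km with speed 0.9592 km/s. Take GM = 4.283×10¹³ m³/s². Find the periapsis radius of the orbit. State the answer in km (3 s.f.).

r_a = 1.648×10⁷ m.
Specific energy ε = v²/2 − μ/r = -2.139×10⁶ J/kg, so a = −μ/(2ε) = 1.001×10⁷ m.
The apsides satisfy r_p + r_a = 2a, so the periapsis radius is 2a − r_a = 3.545×10⁶ m = 3544.5 km.

periapsis radius ≈ 3540 km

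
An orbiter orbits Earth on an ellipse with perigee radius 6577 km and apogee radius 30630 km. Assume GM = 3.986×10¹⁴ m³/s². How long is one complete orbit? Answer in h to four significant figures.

T ≈ 7.015 h

Semi-major axis a = (r_p + r_a)/2 = (6577.0 + 30630)/2 = 18604 km = 1.860×10⁷ m.
By Kepler's third law T = 2π√(a³/μ) = 2π × 4.019×10³ = 2.525×10⁴ s.
= 7.015 h.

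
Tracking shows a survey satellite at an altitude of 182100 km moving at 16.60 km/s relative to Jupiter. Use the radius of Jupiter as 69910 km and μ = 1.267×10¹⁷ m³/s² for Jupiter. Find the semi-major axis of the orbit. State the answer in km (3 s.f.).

a ≈ 1.74×10⁵ km

r = 69910 + 182100 = 2.5201×10⁵ km = 2.520×10⁸ m.
Vis-viva rearranged: 1/a = 2/r − v²/μ = 7.936×10⁻⁹ − 2.175×10⁻⁹ = 5.761×10⁻⁹ m⁻¹.
a = 1.736×10⁸ m = 1.7357×10⁵ km.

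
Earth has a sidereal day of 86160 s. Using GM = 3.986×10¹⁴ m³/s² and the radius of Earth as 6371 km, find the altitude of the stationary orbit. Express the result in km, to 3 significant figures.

h_sync ≈ 35800 km

A synchronous orbit has period T, so by Kepler's third law a = (μT²/4π²)^(1/3).
μT²/4π² = 3.986×10¹⁴ × (8.616×10⁴)² / 39.48 = 7.495×10²² m³.
a = 4.216×10⁷ m = 42163 km.
Altitude h = a − R = 42163 − 6371 = 35792 km.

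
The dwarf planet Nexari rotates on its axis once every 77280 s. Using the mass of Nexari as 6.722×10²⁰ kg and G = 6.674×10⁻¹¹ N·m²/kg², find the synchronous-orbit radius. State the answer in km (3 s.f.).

μ = GM = 6.674×10⁻¹¹ × 6.722×10²⁰ = 4.486×10¹⁰ m³/s².
A synchronous orbit has period T, so by Kepler's third law a = (μT²/4π²)^(1/3).
μT²/4π² = 4.486×10¹⁰ × (7.728×10⁴)² / 39.48 = 6.787×10¹⁸ m³.
a = 1.893×10⁶ m = 1893.3 km.

r_sync ≈ 1890 km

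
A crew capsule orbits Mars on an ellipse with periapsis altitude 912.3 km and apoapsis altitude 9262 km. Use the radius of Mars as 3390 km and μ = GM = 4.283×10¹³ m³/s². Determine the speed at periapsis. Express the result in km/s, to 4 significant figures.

r_p = 3390 + 912.3 = 4302.3 km = 4.3023×10⁶ m.
r_a = 3390 + 9262 = 12652 km = 1.2652×10⁷ m.
Semi-major axis a = (r_p + r_a)/2 = 8477.1 km = 8.477×10⁶ m.
Vis-viva: v² = μ(2/r − 1/a) = 4.283×10¹³ × (4.649×10⁻⁷ − 1.180×10⁻⁷) = 1.486×10⁷ m²/s².
v = 3855 m/s = 3.855 km/s.

v ≈ 3.855 km/s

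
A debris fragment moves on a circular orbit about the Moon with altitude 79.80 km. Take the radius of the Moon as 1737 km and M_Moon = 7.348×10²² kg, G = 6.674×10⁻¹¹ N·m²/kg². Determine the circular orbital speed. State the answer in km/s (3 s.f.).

v ≈ 1.64 km/s

μ = GM = 6.674×10⁻¹¹ × 7.348×10²² = 4.904×10¹² m³/s².
r = 1737 + 79.80 = 1816.8 km = 1.8168×10⁶ m.
For a circular orbit v = √(μ/r) = √(4.904×10¹² / 1.817×10⁶) = √(2.699×10⁶) = 1643 m/s.
That is 1.643 km/s.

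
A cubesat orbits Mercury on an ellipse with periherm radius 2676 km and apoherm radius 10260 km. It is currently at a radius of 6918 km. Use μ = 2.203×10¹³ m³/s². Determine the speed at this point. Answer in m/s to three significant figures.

Semi-major axis a = (r_p + r_a)/2 = 6468.0 km = 6.468×10⁶ m.
Vis-viva: v² = μ(2/r − 1/a) = 2.203×10¹³ × (2.891×10⁻⁷ − 1.546×10⁻⁷) = 2.963×10⁶ m²/s².
v = 1721 m/s.

v ≈ 1720 m/s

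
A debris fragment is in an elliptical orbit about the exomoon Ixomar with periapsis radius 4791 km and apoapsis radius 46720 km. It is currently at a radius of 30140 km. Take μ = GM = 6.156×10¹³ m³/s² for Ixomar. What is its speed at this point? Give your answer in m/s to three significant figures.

v ≈ 1300 m/s

Semi-major axis a = (r_p + r_a)/2 = 25756 km = 2.576×10⁷ m.
Vis-viva: v² = μ(2/r − 1/a) = 6.156×10¹³ × (6.636×10⁻⁸ − 3.883×10⁻⁸) = 1.695×10⁶ m²/s².
v = 1302 m/s.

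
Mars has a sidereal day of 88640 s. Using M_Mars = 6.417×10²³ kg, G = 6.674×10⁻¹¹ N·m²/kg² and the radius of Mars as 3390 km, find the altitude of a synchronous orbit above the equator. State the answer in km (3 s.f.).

h_sync ≈ 17000 km

μ = GM = 6.674×10⁻¹¹ × 6.417×10²³ = 4.283×10¹³ m³/s².
A synchronous orbit has period T, so by Kepler's third law a = (μT²/4π²)^(1/3).
μT²/4π² = 4.283×10¹³ × (8.864×10⁴)² / 39.48 = 8.524×10²¹ m³.
a = 2.043×10⁷ m = 20427 km.
Altitude h = a − R = 20427 − 3390 = 17037 km.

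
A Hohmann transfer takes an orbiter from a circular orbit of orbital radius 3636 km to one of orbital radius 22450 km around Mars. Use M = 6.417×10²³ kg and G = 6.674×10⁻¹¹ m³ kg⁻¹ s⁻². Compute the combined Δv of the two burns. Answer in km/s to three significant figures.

Δv_total ≈ 1.72 km/s

μ = GM = 6.674×10⁻¹¹ × 6.417×10²³ = 4.283×10¹³ m³/s².
r₁ = 3636 km = 3.636×10⁶ m.
r₂ = 22450 km = 2.245×10⁷ m.
Transfer ellipse a_t = (r₁ + r₂)/2 = 1.304×10⁷ m.
At r₁: circular v_c1 = √(μ/r₁) = 3432 m/s; transfer-periapsis v_p = √[μ(2/r₁ − 1/a_t)] = 4503 m/s.
Δv₁ = v_p − v_c1 = 1071 m/s.
At r₂: circular v_c2 = √(μ/r₂) = 1381 m/s; transfer-apoapsis v_a = √[μ(2/r₂ − 1/a_t)] = 729.2 m/s.
Δv₂ = v_c2 − v_a = 651.9 m/s.
Total Δv = Δv₁ + Δv₂ = 1723 m/s = 1.723 km/s.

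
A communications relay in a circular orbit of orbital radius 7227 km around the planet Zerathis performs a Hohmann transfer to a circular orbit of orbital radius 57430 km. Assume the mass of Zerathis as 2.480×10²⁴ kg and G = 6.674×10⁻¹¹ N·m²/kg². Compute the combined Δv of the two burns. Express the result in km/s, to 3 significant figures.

Δv_total ≈ 2.49 km/s

μ = GM = 6.674×10⁻¹¹ × 2.480×10²⁴ = 1.655×10¹⁴ m³/s².
r₁ = 7227 km = 7.227×10⁶ m.
r₂ = 57430 km = 5.743×10⁷ m.
Transfer ellipse a_t = (r₁ + r₂)/2 = 3.233×10⁷ m.
At r₁: circular v_c1 = √(μ/r₁) = 4786 m/s; transfer-periapsis v_p = √[μ(2/r₁ − 1/a_t)] = 6378 m/s.
Δv₁ = v_p − v_c1 = 1593 m/s.
At r₂: circular v_c2 = √(μ/r₂) = 1698 m/s; transfer-apoapsis v_a = √[μ(2/r₂ − 1/a_t)] = 802.7 m/s.
Δv₂ = v_c2 − v_a = 895.0 m/s.
Total Δv = Δv₁ + Δv₂ = 2488 m/s = 2.488 km/s.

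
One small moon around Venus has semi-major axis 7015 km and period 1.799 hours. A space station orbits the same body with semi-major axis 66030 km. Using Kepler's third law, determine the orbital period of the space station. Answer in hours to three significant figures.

Kepler's third law: T² ∝ a³, so T₂ = T₁ (a₂/a₁)^(3/2).
a₂/a₁ = 9.413, (a₂/a₁)^(3/2) = 28.88.
T₂ = 1.799 × 28.88 = 51.95 hours.

T₂ ≈ 52.0 hours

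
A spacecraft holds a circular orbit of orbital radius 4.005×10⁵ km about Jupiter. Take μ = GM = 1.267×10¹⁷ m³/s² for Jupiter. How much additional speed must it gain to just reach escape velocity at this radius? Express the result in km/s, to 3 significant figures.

r = 4.005×10⁵ km = 4.005×10⁸ m.
Circular speed v_c = √(μ/r) = 17790 m/s.
Escape speed v_esc = √(2μ/r) = √2 × v_c = 25150 m/s.
Δv = v_esc − v_c = 7367 m/s = 7.367 km/s.

Δv ≈ 7.37 km/s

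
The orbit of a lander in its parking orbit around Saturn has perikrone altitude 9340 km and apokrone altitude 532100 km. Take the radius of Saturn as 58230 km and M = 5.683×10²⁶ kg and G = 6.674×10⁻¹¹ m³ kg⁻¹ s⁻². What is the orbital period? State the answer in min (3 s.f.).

T ≈ 3210 min

μ = GM = 6.674×10⁻¹¹ × 5.683×10²⁶ = 3.793×10¹⁶ m³/s².
r_p = 58230 + 9340 = 67570 km = 6.7570×10⁷ m.
r_a = 58230 + 532100 = 590330 km = 5.9033×10⁸ m.
Semi-major axis a = (r_p + r_a)/2 = (67570 + 5.9033×10⁵)/2 = 3.2895×10⁵ km = 3.290×10⁸ m.
By Kepler's third law T = 2π√(a³/μ) = 2π × 3.063×10⁴ = 1.925×10⁵ s.
= 3208 min.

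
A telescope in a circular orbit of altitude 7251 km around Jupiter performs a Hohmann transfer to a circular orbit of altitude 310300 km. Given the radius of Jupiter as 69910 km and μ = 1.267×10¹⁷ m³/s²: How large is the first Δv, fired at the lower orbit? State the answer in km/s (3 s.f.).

Δv ≈ 11.7 km/s

r₁ = 69910 + 7251 = 77161 km = 7.7161×10⁷ m.
r₂ = 69910 + 310300 = 380210 km = 3.8021×10⁸ m.
Transfer ellipse a_t = (r₁ + r₂)/2 = 2.287×10⁸ m.
At r₁: circular v_c1 = √(μ/r₁) = 40520 m/s; transfer-perijove v_p = √[μ(2/r₁ − 1/a_t)] = 52250 m/s.
Δv₁ = v_p − v_c1 = 11730 m/s.
= 11.73 km/s.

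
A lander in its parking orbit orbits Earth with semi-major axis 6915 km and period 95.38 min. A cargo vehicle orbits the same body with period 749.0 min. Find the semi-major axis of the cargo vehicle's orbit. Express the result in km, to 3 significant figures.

Kepler's third law: a³ ∝ T², so a₂ = a₁ (T₂/T₁)^(2/3).
T₂/T₁ = 7.853, (T₂/T₁)^(2/3) = 3.951.
a₂ = 6915 × 3.951 = 27320 km.

a₂ ≈ 27300 km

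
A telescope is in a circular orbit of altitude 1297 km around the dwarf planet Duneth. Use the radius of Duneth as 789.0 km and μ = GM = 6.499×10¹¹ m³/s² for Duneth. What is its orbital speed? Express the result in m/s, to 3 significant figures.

v ≈ 558 m/s

r = 789.0 + 1297 = 2086.0 km = 2.0860×10⁶ m.
For a circular orbit v = √(μ/r) = √(6.499×10¹¹ / 2.086×10⁶) = √(3.116×10⁵) = 558.2 m/s.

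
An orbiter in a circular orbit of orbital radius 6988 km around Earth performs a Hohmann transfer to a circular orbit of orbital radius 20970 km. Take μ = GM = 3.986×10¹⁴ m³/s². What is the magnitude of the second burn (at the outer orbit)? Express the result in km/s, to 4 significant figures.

Δv ≈ 1.277 km/s

r₁ = 6988 km = 6.988×10⁶ m.
r₂ = 20970 km = 2.097×10⁷ m.
Transfer ellipse a_t = (r₁ + r₂)/2 = 1.398×10⁷ m.
At r₁: circular v_c1 = √(μ/r₁) = 7553 m/s; transfer-perigee v_p = √[μ(2/r₁ − 1/a_t)] = 9250 m/s.
At r₂: circular v_c2 = √(μ/r₂) = 4360 m/s; transfer-apogee v_a = √[μ(2/r₂ − 1/a_t)] = 3083 m/s.
Δv₂ = v_c2 − v_a = 1277 m/s.
= 1.277 km/s.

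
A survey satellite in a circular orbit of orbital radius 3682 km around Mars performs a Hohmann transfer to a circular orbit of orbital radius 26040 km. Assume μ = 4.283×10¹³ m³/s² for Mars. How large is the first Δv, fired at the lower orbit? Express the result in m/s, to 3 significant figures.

r₁ = 3682 km = 3.682×10⁶ m.
r₂ = 26040 km = 2.604×10⁷ m.
Transfer ellipse a_t = (r₁ + r₂)/2 = 1.486×10⁷ m.
At r₁: circular v_c1 = √(μ/r₁) = 3411 m/s; transfer-periapsis v_p = √[μ(2/r₁ − 1/a_t)] = 4515 m/s.
Δv₁ = v_p − v_c1 = 1104 m/s.

Δv ≈ 1100 m/s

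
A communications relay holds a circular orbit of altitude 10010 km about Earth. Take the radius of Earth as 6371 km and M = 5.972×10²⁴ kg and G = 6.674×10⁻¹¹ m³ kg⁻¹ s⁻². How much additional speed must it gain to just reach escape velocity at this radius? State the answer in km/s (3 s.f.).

μ = GM = 6.674×10⁻¹¹ × 5.972×10²⁴ = 3.986×10¹⁴ m³/s².
r = 6371 + 10010 = 16381 km = 1.6381×10⁷ m.
Circular speed v_c = √(μ/r) = 4933 m/s.
Escape speed v_esc = √(2μ/r) = √2 × v_c = 6976 m/s.
Δv = v_esc − v_c = 2043 m/s = 2.043 km/s.

Δv ≈ 2.04 km/s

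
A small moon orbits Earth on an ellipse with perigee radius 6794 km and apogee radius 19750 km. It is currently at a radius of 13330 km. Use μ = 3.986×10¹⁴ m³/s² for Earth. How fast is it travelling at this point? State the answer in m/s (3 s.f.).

v ≈ 5460 m/s

Semi-major axis a = (r_p + r_a)/2 = 13272 km = 1.327×10⁷ m.
Vis-viva: v² = μ(2/r − 1/a) = 3.986×10¹⁴ × (1.500×10⁻⁷ − 7.535×10⁻⁸) = 2.977×10⁷ m²/s².
v = 5456 m/s.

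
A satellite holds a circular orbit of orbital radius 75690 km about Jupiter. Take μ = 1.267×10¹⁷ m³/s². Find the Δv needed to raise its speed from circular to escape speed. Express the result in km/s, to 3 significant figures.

r = 75690 km = 7.569×10⁷ m.
Circular speed v_c = √(μ/r) = 40910 m/s.
Escape speed v_esc = √(2μ/r) = √2 × v_c = 57860 m/s.
Δv = v_esc − v_c = 16950 m/s = 16.95 km/s.

Δv ≈ 16.9 km/s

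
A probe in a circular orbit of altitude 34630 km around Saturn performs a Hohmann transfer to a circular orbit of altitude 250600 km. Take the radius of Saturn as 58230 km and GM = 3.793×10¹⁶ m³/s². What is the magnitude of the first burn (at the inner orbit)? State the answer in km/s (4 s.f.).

r₁ = 58230 + 34630 = 92860 km = 9.2860×10⁷ m.
r₂ = 58230 + 250600 = 308830 km = 3.0883×10⁸ m.
Transfer ellipse a_t = (r₁ + r₂)/2 = 2.008×10⁸ m.
At r₁: circular v_c1 = √(μ/r₁) = 20210 m/s; transfer-perikrone v_p = √[μ(2/r₁ − 1/a_t)] = 25060 m/s.
Δv₁ = v_p − v_c1 = 4851 m/s.
= 4.851 km/s.

Δv ≈ 4.851 km/s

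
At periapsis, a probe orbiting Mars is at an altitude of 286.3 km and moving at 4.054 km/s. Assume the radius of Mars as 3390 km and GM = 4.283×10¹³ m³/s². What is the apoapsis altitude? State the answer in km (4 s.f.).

apoapsis altitude ≈ 5410 km

r_p = 3390 + 286.3 = 3676.3 km = 3.676×10⁶ m.
Specific energy ε = v²/2 − μ/r = -3.433×10⁶ J/kg, so a = −μ/(2ε) = 6.238×10⁶ m.
The apsides satisfy r_p + r_a = 2a, so the apoapsis radius is 2a − r_p = 8.800×10⁶ m = 8800.2 km.
Apoapsis altitude = 8800.2 − 3390 = 5410.2 km.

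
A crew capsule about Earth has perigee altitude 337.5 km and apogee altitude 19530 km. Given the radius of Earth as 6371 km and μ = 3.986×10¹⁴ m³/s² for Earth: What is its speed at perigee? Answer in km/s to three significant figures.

r_p = 6371 + 337.5 = 6708.5 km = 6.7085×10⁶ m.
r_a = 6371 + 19530 = 25901 km = 2.5901×10⁷ m.
Semi-major axis a = (r_p + r_a)/2 = 16305 km = 1.630×10⁷ m.
Vis-viva: v² = μ(2/r − 1/a) = 3.986×10¹⁴ × (2.981×10⁻⁷ − 6.133×10⁻⁸) = 9.439×10⁷ m²/s².
v = 9715 m/s = 9.715 km/s.

v ≈ 9.72 km/s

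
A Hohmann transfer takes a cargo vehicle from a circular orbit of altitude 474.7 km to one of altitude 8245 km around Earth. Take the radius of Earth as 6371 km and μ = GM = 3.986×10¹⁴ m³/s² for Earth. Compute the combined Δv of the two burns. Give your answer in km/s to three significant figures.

r₁ = 6371 + 474.7 = 6845.7 km = 6.8457×10⁶ m.
r₂ = 6371 + 8245 = 14616 km = 1.4616×10⁷ m.
Transfer ellipse a_t = (r₁ + r₂)/2 = 1.073×10⁷ m.
At r₁: circular v_c1 = √(μ/r₁) = 7631 m/s; transfer-perigee v_p = √[μ(2/r₁ − 1/a_t)] = 8905 m/s.
Δv₁ = v_p − v_c1 = 1275 m/s.
At r₂: circular v_c2 = √(μ/r₂) = 5222 m/s; transfer-apogee v_a = √[μ(2/r₂ − 1/a_t)] = 4171 m/s.
Δv₂ = v_c2 − v_a = 1051 m/s.
Total Δv = Δv₁ + Δv₂ = 2326 m/s = 2.326 km/s.

Δv_total ≈ 2.33 km/s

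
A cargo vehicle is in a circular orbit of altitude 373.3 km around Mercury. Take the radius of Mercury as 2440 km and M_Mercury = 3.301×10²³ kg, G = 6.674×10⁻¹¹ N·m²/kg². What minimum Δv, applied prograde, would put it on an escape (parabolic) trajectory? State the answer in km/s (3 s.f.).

μ = GM = 6.674×10⁻¹¹ × 3.301×10²³ = 2.203×10¹³ m³/s².
r = 2440 + 373.3 = 2813.3 km = 2.8133×10⁶ m.
Circular speed v_c = √(μ/r) = 2798 m/s.
Escape speed v_esc = √(2μ/r) = √2 × v_c = 3958 m/s.
Δv = v_esc − v_c = 1159 m/s = 1.159 km/s.

Δv ≈ 1.16 km/s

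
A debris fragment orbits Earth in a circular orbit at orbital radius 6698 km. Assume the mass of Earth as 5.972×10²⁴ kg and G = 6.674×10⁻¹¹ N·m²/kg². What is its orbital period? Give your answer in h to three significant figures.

μ = GM = 6.674×10⁻¹¹ × 5.972×10²⁴ = 3.986×10¹⁴ m³/s².
r = 6698 km = 6.698×10⁶ m.
Kepler's third law: T = 2π√(r³/μ) = 2π√((6.698×10⁶)³ / 3.986×10¹⁴).
r³/μ = 7.539×10⁵ s², so T = 2π × 8.683×10² = 5.456×10³ s.
Converting: 5.456×10³ s ÷ 3600 = 1.515 h.

T ≈ 1.52 h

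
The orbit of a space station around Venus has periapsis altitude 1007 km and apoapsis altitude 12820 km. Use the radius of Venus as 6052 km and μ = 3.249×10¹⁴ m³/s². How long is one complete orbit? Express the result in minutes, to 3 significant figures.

r_p = 6052 + 1007 = 7059.0 km = 7.0590×10⁶ m.
r_a = 6052 + 12820 = 18872 km = 1.8872×10⁷ m.
Semi-major axis a = (r_p + r_a)/2 = (7059.0 + 18872)/2 = 12966 km = 1.297×10⁷ m.
By Kepler's third law T = 2π√(a³/μ) = 2π × 2.590×10³ = 1.627×10⁴ s.
= 271.2 minutes.

T ≈ 271 minutes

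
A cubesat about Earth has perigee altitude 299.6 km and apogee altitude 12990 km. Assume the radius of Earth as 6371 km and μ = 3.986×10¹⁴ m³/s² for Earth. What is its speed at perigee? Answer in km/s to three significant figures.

r_p = 6371 + 299.6 = 6670.6 km = 6.6706×10⁶ m.
r_a = 6371 + 12990 = 19361 km = 1.9361×10⁷ m.
Semi-major axis a = (r_p + r_a)/2 = 13016 km = 1.302×10⁷ m.
Vis-viva: v² = μ(2/r − 1/a) = 3.986×10¹⁴ × (2.998×10⁻⁷ − 7.683×10⁻⁸) = 8.889×10⁷ m²/s².
v = 9428 m/s = 9.428 km/s.

v ≈ 9.43 km/s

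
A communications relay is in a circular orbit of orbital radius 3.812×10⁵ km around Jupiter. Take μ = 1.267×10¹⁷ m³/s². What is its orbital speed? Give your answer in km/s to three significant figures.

v ≈ 18.2 km/s

r = 3.812×10⁵ km = 3.812×10⁸ m.
For a circular orbit v = √(μ/r) = √(1.267×10¹⁷ / 3.812×10⁸) = √(3.324×10⁸) = 18230 m/s.
That is 18.23 km/s.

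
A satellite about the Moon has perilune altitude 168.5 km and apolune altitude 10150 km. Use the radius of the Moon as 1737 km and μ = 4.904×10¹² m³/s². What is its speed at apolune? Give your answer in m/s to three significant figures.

v ≈ 338 m/s

r_p = 1737 + 168.5 = 1905.5 km = 1.9055×10⁶ m.
r_a = 1737 + 10150 = 11887 km = 1.1887×10⁷ m.
Semi-major axis a = (r_p + r_a)/2 = 6896.2 km = 6.896×10⁶ m.
Vis-viva: v² = μ(2/r − 1/a) = 4.904×10¹² × (1.683×10⁻⁷ − 1.450×10⁻⁷) = 1.140×10⁵ m²/s².
v = 337.6 m/s.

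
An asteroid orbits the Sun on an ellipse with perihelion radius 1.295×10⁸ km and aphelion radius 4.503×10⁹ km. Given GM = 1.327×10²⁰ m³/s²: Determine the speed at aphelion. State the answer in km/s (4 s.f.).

Semi-major axis a = (r_p + r_a)/2 = 2.3162×10⁹ km = 2.316×10¹² m.
Vis-viva: v² = μ(2/r − 1/a) = 1.327×10²⁰ × (4.441×10⁻¹³ − 4.317×10⁻¹³) = 1.648×10⁶ m²/s².
v = 1284 m/s = 1.284 km/s.

v ≈ 1.284 km/s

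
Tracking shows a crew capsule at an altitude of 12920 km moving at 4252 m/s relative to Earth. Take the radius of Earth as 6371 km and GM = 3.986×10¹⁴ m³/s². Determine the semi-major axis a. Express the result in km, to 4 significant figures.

a ≈ 17150 km

r = 6371 + 12920 = 19291 km = 1.929×10⁷ m.
Vis-viva rearranged: 1/a = 2/r − v²/μ = 1.037×10⁻⁷ − 4.536×10⁻⁸ = 5.832×10⁻⁸ m⁻¹.
a = 1.715×10⁷ m = 17147 km.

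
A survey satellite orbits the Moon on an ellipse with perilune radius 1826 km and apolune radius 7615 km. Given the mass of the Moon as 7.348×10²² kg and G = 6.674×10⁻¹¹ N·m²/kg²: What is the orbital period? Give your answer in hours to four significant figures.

T ≈ 8.083 hours

μ = GM = 6.674×10⁻¹¹ × 7.348×10²² = 4.904×10¹² m³/s².
Semi-major axis a = (r_p + r_a)/2 = (1826.0 + 7615.0)/2 = 4720.5 km = 4.720×10⁶ m.
By Kepler's third law T = 2π√(a³/μ) = 2π × 4.631×10³ = 2.910×10⁴ s.
= 8.083 hours.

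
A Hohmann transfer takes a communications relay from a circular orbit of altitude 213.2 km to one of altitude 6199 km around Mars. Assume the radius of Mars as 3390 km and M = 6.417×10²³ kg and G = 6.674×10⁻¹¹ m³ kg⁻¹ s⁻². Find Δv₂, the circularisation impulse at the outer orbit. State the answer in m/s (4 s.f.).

μ = GM = 6.674×10⁻¹¹ × 6.417×10²³ = 4.283×10¹³ m³/s².
r₁ = 3390 + 213.2 = 3603.2 km = 3.6032×10⁶ m.
r₂ = 3390 + 6199 = 9589.0 km = 9.5890×10⁶ m.
Transfer ellipse a_t = (r₁ + r₂)/2 = 6.596×10⁶ m.
At r₁: circular v_c1 = √(μ/r₁) = 3448 m/s; transfer-periapsis v_p = √[μ(2/r₁ − 1/a_t)] = 4157 m/s.
At r₂: circular v_c2 = √(μ/r₂) = 2113 m/s; transfer-apoapsis v_a = √[μ(2/r₂ − 1/a_t)] = 1562 m/s.
Δv₂ = v_c2 − v_a = 551.4 m/s.

Δv ≈ 551.4 m/s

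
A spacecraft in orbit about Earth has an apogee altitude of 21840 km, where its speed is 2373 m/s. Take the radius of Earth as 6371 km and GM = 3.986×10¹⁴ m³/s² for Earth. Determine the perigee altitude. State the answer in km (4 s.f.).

r_a = 6371 + 21840 = 28211 km = 2.821×10⁷ m.
Specific energy ε = v²/2 − μ/r = -1.131×10⁷ J/kg, so a = −μ/(2ε) = 1.762×10⁷ m.
The apsides satisfy r_p + r_a = 2a, so the perigee radius is 2a − r_a = 7.021×10⁶ m = 7020.7 km.
Perigee altitude = 7020.7 − 6371 = 649.70 km.

perigee altitude ≈ 649.7 km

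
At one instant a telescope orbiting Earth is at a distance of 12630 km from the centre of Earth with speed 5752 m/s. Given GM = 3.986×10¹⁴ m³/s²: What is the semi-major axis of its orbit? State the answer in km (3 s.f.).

r = 1.263×10⁷ m.
Vis-viva rearranged: 1/a = 2/r − v²/μ = 1.584×10⁻⁷ − 8.300×10⁻⁸ = 7.535×10⁻⁸ m⁻¹.
a = 1.327×10⁷ m = 13272 km.

a ≈ 13300 km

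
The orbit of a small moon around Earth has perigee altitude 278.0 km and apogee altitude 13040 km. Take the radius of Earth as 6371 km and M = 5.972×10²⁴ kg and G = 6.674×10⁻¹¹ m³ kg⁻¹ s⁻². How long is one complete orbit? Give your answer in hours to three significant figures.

μ = GM = 6.674×10⁻¹¹ × 5.972×10²⁴ = 3.986×10¹⁴ m³/s².
r_p = 6371 + 278.0 = 6649.0 km = 6.6490×10⁶ m.
r_a = 6371 + 13040 = 19411 km = 1.9411×10⁷ m.
Semi-major axis a = (r_p + r_a)/2 = (6649.0 + 19411)/2 = 13030 km = 1.303×10⁷ m.
By Kepler's third law T = 2π√(a³/μ) = 2π × 2.356×10³ = 1.480×10⁴ s.
= 4.112 hours.

T ≈ 4.11 hours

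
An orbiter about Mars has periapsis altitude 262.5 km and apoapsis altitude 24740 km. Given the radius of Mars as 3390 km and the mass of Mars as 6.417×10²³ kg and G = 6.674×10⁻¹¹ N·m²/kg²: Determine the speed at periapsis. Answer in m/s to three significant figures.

μ = GM = 6.674×10⁻¹¹ × 6.417×10²³ = 4.283×10¹³ m³/s².
r_p = 3390 + 262.5 = 3652.5 km = 3.6525×10⁶ m.
r_a = 3390 + 24740 = 28130 km = 2.8130×10⁷ m.
Semi-major axis a = (r_p + r_a)/2 = 15891 km = 1.589×10⁷ m.
Vis-viva: v² = μ(2/r − 1/a) = 4.283×10¹³ × (5.476×10⁻⁷ − 6.293×10⁻⁸) = 2.076×10⁷ m²/s².
v = 4556 m/s.

v ≈ 4560 m/s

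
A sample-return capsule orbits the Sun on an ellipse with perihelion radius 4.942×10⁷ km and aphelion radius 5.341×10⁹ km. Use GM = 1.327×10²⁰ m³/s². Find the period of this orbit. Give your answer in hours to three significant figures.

T ≈ 670000 hours

Semi-major axis a = (r_p + r_a)/2 = (4.9420×10⁷ + 5.3410×10⁹)/2 = 2.6952×10⁹ km = 2.695×10¹² m.
By Kepler's third law T = 2π√(a³/μ) = 2π × 3.841×10⁸ = 2.413×10⁹ s.
= 6.704×10⁵ hours.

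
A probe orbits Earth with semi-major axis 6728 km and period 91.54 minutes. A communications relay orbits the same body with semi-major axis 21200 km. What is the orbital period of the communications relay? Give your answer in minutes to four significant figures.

T₂ ≈ 512.0 minutes

Kepler's third law: T² ∝ a³, so T₂ = T₁ (a₂/a₁)^(3/2).
a₂/a₁ = 3.151, (a₂/a₁)^(3/2) = 5.593.
T₂ = 91.54 × 5.593 = 512.0 minutes.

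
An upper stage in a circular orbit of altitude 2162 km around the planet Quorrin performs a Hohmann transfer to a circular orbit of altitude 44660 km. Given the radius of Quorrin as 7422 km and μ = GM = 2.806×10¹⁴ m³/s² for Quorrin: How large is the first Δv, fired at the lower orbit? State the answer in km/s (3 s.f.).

r₁ = 7422 + 2162 = 9584.0 km = 9.5840×10⁶ m.
r₂ = 7422 + 44660 = 52082 km = 5.2082×10⁷ m.
Transfer ellipse a_t = (r₁ + r₂)/2 = 3.083×10⁷ m.
At r₁: circular v_c1 = √(μ/r₁) = 5411 m/s; transfer-periapsis v_p = √[μ(2/r₁ − 1/a_t)] = 7032 m/s.
Δv₁ = v_p − v_c1 = 1622 m/s.
= 1.622 km/s.

Δv ≈ 1.62 km/s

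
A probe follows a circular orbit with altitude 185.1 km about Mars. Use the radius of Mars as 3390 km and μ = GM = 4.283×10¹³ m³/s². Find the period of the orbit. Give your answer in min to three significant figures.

r = 3390 + 185.1 = 3575.1 km = 3.5751×10⁶ m.
Kepler's third law: T = 2π√(r³/μ) = 2π√((3.575×10⁶)³ / 4.283×10¹³).
r³/μ = 1.067×10⁶ s², so T = 2π × 1.033×10³ = 6.490×10³ s.
Converting: 6.490×10³ s ÷ 60.00 = 108.2 min.

T ≈ 108 min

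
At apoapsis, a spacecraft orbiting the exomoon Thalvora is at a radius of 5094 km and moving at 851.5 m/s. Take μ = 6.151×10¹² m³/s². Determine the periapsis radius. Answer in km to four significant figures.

periapsis radius ≈ 2186 km

r_a = 5.094×10⁶ m.
Specific energy ε = v²/2 − μ/r = -8.450×10⁵ J/kg, so a = −μ/(2ε) = 3.640×10⁶ m.
The apsides satisfy r_p + r_a = 2a, so the periapsis radius is 2a − r_a = 2.186×10⁶ m = 2185.5 km.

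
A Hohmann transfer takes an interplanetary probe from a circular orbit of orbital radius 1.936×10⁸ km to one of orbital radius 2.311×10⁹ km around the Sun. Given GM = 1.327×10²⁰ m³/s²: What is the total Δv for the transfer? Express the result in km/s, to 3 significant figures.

r₁ = 1.936×10⁸ km = 1.936×10¹¹ m.
r₂ = 2.311×10⁹ km = 2.311×10¹² m.
Transfer ellipse a_t = (r₁ + r₂)/2 = 1.252×10¹² m.
At r₁: circular v_c1 = √(μ/r₁) = 26180 m/s; transfer-perihelion v_p = √[μ(2/r₁ − 1/a_t)] = 35570 m/s.
Δv₁ = v_p − v_c1 = 9385 m/s.
At r₂: circular v_c2 = √(μ/r₂) = 7578 m/s; transfer-aphelion v_a = √[μ(2/r₂ − 1/a_t)] = 2979 m/s.
Δv₂ = v_c2 − v_a = 4598 m/s.
Total Δv = Δv₁ + Δv₂ = 13980 m/s = 13.98 km/s.

Δv_total ≈ 14.0 km/s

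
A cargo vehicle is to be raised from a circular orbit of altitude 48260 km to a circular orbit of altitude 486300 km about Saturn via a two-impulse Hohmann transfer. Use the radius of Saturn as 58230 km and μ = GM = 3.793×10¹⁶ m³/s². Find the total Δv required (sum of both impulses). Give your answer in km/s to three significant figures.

r₁ = 58230 + 48260 = 106490 km = 1.0649×10⁸ m.
r₂ = 58230 + 486300 = 544530 km = 5.4453×10⁸ m.
Transfer ellipse a_t = (r₁ + r₂)/2 = 3.255×10⁸ m.
At r₁: circular v_c1 = √(μ/r₁) = 18870 m/s; transfer-perikrone v_p = √[μ(2/r₁ − 1/a_t)] = 24410 m/s.
Δv₁ = v_p − v_c1 = 5537 m/s.
At r₂: circular v_c2 = √(μ/r₂) = 8346 m/s; transfer-apokrone v_a = √[μ(2/r₂ − 1/a_t)] = 4774 m/s.
Δv₂ = v_c2 − v_a = 3572 m/s.
Total Δv = Δv₁ + Δv₂ = 9109 m/s = 9.109 km/s.

Δv_total ≈ 9.11 km/s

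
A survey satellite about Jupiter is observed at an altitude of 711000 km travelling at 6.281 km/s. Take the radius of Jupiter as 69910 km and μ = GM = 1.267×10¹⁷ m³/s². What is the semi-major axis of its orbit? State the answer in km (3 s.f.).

r = 69910 + 711000 = 7.8091×10⁵ km = 7.809×10⁸ m.
Specific orbital energy ε = v²/2 − μ/r = (6281)²/2 − 1.267×10¹⁷/7.809×10⁸ = -1.425×10⁸ J/kg.
Since ε = −μ/(2a), a = −μ/(2ε) = 4.445×10⁸ m = 4.4450×10⁵ km.

a ≈ 4.44×10⁵ km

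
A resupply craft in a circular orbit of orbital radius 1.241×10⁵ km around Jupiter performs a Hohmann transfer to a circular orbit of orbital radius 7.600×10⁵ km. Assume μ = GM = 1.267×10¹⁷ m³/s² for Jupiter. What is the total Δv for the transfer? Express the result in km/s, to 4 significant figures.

r₁ = 1.241×10⁵ km = 1.241×10⁸ m.
r₂ = 7.600×10⁵ km = 7.600×10⁸ m.
Transfer ellipse a_t = (r₁ + r₂)/2 = 4.420×10⁸ m.
At r₁: circular v_c1 = √(μ/r₁) = 31950 m/s; transfer-perijove v_p = √[μ(2/r₁ − 1/a_t)] = 41900 m/s.
Δv₁ = v_p − v_c1 = 9944 m/s.
At r₂: circular v_c2 = √(μ/r₂) = 12910 m/s; transfer-apojove v_a = √[μ(2/r₂ − 1/a_t)] = 6841 m/s.
Δv₂ = v_c2 − v_a = 6070 m/s.
Total Δv = Δv₁ + Δv₂ = 16010 m/s = 16.01 km/s.

Δv_total ≈ 16.01 km/s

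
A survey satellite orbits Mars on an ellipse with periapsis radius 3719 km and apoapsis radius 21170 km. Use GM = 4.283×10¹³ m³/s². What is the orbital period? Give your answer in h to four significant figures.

T ≈ 11.71 h

Semi-major axis a = (r_p + r_a)/2 = (3719.0 + 21170)/2 = 12444 km = 1.244×10⁷ m.
By Kepler's third law T = 2π√(a³/μ) = 2π × 6.708×10³ = 4.215×10⁴ s.
= 11.71 h.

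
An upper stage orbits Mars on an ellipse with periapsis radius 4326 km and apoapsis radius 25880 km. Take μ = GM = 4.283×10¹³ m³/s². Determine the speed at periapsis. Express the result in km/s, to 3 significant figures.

Semi-major axis a = (r_p + r_a)/2 = 15103 km = 1.510×10⁷ m.
Vis-viva: v² = μ(2/r − 1/a) = 4.283×10¹³ × (4.623×10⁻⁷ − 6.621×10⁻⁸) = 1.697×10⁷ m²/s².
v = 4119 m/s = 4.119 km/s.

v ≈ 4.12 km/s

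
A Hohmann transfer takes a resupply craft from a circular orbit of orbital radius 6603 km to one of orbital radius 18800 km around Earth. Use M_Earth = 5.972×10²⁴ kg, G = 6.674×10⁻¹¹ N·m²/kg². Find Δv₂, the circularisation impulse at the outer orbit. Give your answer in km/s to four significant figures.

μ = GM = 6.674×10⁻¹¹ × 5.972×10²⁴ = 3.986×10¹⁴ m³/s².
r₁ = 6603 km = 6.603×10⁶ m.
r₂ = 18800 km = 1.880×10⁷ m.
Transfer ellipse a_t = (r₁ + r₂)/2 = 1.270×10⁷ m.
At r₁: circular v_c1 = √(μ/r₁) = 7769 m/s; transfer-perigee v_p = √[μ(2/r₁ − 1/a_t)] = 9452 m/s.
At r₂: circular v_c2 = √(μ/r₂) = 4604 m/s; transfer-apogee v_a = √[μ(2/r₂ − 1/a_t)] = 3320 m/s.
Δv₂ = v_c2 − v_a = 1285 m/s.
= 1.285 km/s.

Δv ≈ 1.285 km/s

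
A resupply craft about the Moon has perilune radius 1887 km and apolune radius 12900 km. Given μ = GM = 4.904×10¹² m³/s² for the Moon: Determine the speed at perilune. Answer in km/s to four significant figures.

Semi-major axis a = (r_p + r_a)/2 = 7393.5 km = 7.394×10⁶ m.
Vis-viva: v² = μ(2/r − 1/a) = 4.904×10¹² × (1.060×10⁻⁶ − 1.353×10⁻⁷) = 4.534×10⁶ m²/s².
v = 2129 m/s = 2.129 km/s.

v ≈ 2.129 km/s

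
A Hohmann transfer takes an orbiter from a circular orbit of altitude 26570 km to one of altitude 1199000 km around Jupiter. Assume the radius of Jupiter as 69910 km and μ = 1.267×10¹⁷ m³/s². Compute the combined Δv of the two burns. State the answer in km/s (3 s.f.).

Δv_total ≈ 19.4 km/s

r₁ = 69910 + 26570 = 96480 km = 9.6480×10⁷ m.
r₂ = 69910 + 1199000 = 1268900 km = 1.2689×10⁹ m.
Transfer ellipse a_t = (r₁ + r₂)/2 = 6.827×10⁸ m.
At r₁: circular v_c1 = √(μ/r₁) = 36240 m/s; transfer-perijove v_p = √[μ(2/r₁ − 1/a_t)] = 49410 m/s.
Δv₁ = v_p − v_c1 = 13170 m/s.
At r₂: circular v_c2 = √(μ/r₂) = 9992 m/s; transfer-apojove v_a = √[μ(2/r₂ − 1/a_t)] = 3756 m/s.
Δv₂ = v_c2 − v_a = 6236 m/s.
Total Δv = Δv₁ + Δv₂ = 19400 m/s = 19.40 km/s.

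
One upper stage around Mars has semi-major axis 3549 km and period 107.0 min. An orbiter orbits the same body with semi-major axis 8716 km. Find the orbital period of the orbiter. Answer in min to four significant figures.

Kepler's third law: T² ∝ a³, so T₂ = T₁ (a₂/a₁)^(3/2).
a₂/a₁ = 2.456, (a₂/a₁)^(3/2) = 3.849.
T₂ = 107.0 × 3.849 = 411.8 min.

T₂ ≈ 411.8 min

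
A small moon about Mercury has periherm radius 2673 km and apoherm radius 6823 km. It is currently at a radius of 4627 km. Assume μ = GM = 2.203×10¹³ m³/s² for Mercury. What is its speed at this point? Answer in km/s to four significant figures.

v ≈ 2.210 km/s

Semi-major axis a = (r_p + r_a)/2 = 4748.0 km = 4.748×10⁶ m.
Vis-viva: v² = μ(2/r − 1/a) = 2.203×10¹³ × (4.322×10⁻⁷ − 2.106×10⁻⁷) = 4.883×10⁶ m²/s².
v = 2210 m/s = 2.210 km/s.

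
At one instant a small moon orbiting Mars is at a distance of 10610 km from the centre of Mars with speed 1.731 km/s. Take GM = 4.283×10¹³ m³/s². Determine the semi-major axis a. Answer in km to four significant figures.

a ≈ 8436 km

r = 1.061×10⁷ m.
Vis-viva rearranged: 1/a = 2/r − v²/μ = 1.885×10⁻⁷ − 6.996×10⁻⁸ = 1.185×10⁻⁷ m⁻¹.
a = 8.436×10⁶ m = 8435.8 km.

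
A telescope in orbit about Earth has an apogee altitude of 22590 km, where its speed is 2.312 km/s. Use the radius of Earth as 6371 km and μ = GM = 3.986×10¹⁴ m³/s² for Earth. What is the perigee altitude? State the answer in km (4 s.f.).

r_a = 6371 + 22590 = 28961 km = 2.896×10⁷ m.
Specific energy ε = v²/2 − μ/r = -1.109×10⁷ J/kg, so a = −μ/(2ε) = 1.797×10⁷ m.
The apsides satisfy r_p + r_a = 2a, so the perigee radius is 2a − r_a = 6.979×10⁶ m = 6979.1 km.
Perigee altitude = 6979.1 − 6371 = 608.14 km.

perigee altitude ≈ 608.1 km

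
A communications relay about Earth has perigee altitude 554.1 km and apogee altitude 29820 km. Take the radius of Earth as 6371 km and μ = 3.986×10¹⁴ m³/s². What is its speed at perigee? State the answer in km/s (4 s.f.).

r_p = 6371 + 554.1 = 6925.1 km = 6.9251×10⁶ m.
r_a = 6371 + 29820 = 36191 km = 3.6191×10⁷ m.
Semi-major axis a = (r_p + r_a)/2 = 21558 km = 2.156×10⁷ m.
Vis-viva: v² = μ(2/r − 1/a) = 3.986×10¹⁴ × (2.888×10⁻⁷ − 4.639×10⁻⁸) = 9.663×10⁷ m²/s².
v = 9830 m/s = 9.830 km/s.

v ≈ 9.830 km/s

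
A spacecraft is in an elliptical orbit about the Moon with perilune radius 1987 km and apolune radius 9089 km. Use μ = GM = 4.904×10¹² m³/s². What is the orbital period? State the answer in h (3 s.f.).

T ≈ 10.3 h

Semi-major axis a = (r_p + r_a)/2 = (1987.0 + 9089.0)/2 = 5538.0 km = 5.538×10⁶ m.
By Kepler's third law T = 2π√(a³/μ) = 2π × 5.885×10³ = 3.698×10⁴ s.
= 10.27 h.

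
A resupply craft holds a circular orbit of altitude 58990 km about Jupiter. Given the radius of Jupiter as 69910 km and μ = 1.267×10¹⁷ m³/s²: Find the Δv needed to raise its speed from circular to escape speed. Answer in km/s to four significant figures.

Δv ≈ 12.99 km/s

r = 69910 + 58990 = 128900 km = 1.2890×10⁸ m.
Circular speed v_c = √(μ/r) = 31350 m/s.
Escape speed v_esc = √(2μ/r) = √2 × v_c = 44340 m/s.
Δv = v_esc − v_c = 12990 m/s = 12.99 km/s.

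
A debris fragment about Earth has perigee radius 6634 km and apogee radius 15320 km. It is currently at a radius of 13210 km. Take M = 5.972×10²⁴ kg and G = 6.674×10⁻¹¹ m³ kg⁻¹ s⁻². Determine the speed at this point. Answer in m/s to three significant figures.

μ = GM = 6.674×10⁻¹¹ × 5.972×10²⁴ = 3.986×10¹⁴ m³/s².
Semi-major axis a = (r_p + r_a)/2 = 10977 km = 1.098×10⁷ m.
Vis-viva: v² = μ(2/r − 1/a) = 3.986×10¹⁴ × (1.514×10⁻⁷ − 9.110×10⁻⁸) = 2.403×10⁷ m²/s².
v = 4902 m/s.

v ≈ 4900 m/s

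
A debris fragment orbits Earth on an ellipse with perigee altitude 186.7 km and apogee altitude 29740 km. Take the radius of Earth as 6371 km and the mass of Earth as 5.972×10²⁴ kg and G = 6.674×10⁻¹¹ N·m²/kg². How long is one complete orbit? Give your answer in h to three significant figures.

μ = GM = 6.674×10⁻¹¹ × 5.972×10²⁴ = 3.986×10¹⁴ m³/s².
r_p = 6371 + 186.7 = 6557.7 km = 6.5577×10⁶ m.
r_a = 6371 + 29740 = 36111 km = 3.6111×10⁷ m.
Semi-major axis a = (r_p + r_a)/2 = (6557.7 + 36111)/2 = 21334 km = 2.133×10⁷ m.
By Kepler's third law T = 2π√(a³/μ) = 2π × 4.936×10³ = 3.101×10⁴ s.
= 8.615 h.

T ≈ 8.61 h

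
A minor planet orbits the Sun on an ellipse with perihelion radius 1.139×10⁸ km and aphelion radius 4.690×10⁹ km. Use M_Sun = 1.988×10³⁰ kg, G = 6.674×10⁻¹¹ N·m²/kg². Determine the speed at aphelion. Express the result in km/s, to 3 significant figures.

v ≈ 1.16 km/s

μ = GM = 6.674×10⁻¹¹ × 1.988×10³⁰ = 1.327×10²⁰ m³/s².
Semi-major axis a = (r_p + r_a)/2 = 2.4020×10⁹ km = 2.402×10¹² m.
Vis-viva: v² = μ(2/r − 1/a) = 1.327×10²⁰ × (4.264×10⁻¹³ − 4.163×10⁻¹³) = 1.341×10⁶ m²/s².
v = 1158 m/s = 1.158 km/s.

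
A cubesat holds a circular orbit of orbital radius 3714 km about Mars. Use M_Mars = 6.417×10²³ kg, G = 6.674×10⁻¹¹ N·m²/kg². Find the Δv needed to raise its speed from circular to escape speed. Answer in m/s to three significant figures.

μ = GM = 6.674×10⁻¹¹ × 6.417×10²³ = 4.283×10¹³ m³/s².
r = 3714 km = 3.714×10⁶ m.
Circular speed v_c = √(μ/r) = 3396 m/s.
Escape speed v_esc = √(2μ/r) = √2 × v_c = 4802 m/s.
Δv = v_esc − v_c = 1407 m/s.

Δv ≈ 1410 m/s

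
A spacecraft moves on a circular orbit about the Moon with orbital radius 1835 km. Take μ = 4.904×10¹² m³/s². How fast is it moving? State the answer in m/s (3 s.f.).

r = 1835 km = 1.835×10⁶ m.
For a circular orbit v = √(μ/r) = √(4.904×10¹² / 1.835×10⁶) = √(2.672×10⁶) = 1635 m/s.

v ≈ 1630 m/s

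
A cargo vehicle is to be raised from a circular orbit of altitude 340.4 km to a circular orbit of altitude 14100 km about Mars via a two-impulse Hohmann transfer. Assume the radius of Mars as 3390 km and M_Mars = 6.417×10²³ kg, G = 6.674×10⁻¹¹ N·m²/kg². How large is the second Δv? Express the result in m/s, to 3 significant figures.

Δv ≈ 637 m/s

μ = GM = 6.674×10⁻¹¹ × 6.417×10²³ = 4.283×10¹³ m³/s².
r₁ = 3390 + 340.4 = 3730.4 km = 3.7304×10⁶ m.
r₂ = 3390 + 14100 = 17490 km = 1.7490×10⁷ m.
Transfer ellipse a_t = (r₁ + r₂)/2 = 1.061×10⁷ m.
At r₁: circular v_c1 = √(μ/r₁) = 3388 m/s; transfer-periapsis v_p = √[μ(2/r₁ − 1/a_t)] = 4350 m/s.
At r₂: circular v_c2 = √(μ/r₂) = 1565 m/s; transfer-apoapsis v_a = √[μ(2/r₂ − 1/a_t)] = 927.9 m/s.
Δv₂ = v_c2 − v_a = 637.0 m/s.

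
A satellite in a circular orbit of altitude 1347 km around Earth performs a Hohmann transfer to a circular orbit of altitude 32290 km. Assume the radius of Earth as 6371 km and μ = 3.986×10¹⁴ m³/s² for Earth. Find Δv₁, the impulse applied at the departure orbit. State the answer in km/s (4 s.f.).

r₁ = 6371 + 1347 = 7718.0 km = 7.7180×10⁶ m.
r₂ = 6371 + 32290 = 38661 km = 3.8661×10⁷ m.
Transfer ellipse a_t = (r₁ + r₂)/2 = 2.319×10⁷ m.
At r₁: circular v_c1 = √(μ/r₁) = 7186 m/s; transfer-perigee v_p = √[μ(2/r₁ − 1/a_t)] = 9279 m/s.
Δv₁ = v_p − v_c1 = 2093 m/s.
= 2.093 km/s.

Δv ≈ 2.093 km/s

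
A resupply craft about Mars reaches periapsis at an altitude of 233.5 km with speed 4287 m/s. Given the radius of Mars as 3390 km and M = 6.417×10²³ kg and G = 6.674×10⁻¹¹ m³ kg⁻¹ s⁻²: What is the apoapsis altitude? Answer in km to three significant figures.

μ = GM = 6.674×10⁻¹¹ × 6.417×10²³ = 4.283×10¹³ m³/s².
r_p = 3390 + 233.5 = 3623.5 km = 3.624×10⁶ m.
Specific energy ε = v²/2 − μ/r = -2.630×10⁶ J/kg, so a = −μ/(2ε) = 8.142×10⁶ m.
The apsides satisfy r_p + r_a = 2a, so the apoapsis radius is 2a − r_p = 1.266×10⁷ m = 12660 km.
Apoapsis altitude = 12660 − 3390 = 9270.1 km.

apoapsis altitude ≈ 9270 km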